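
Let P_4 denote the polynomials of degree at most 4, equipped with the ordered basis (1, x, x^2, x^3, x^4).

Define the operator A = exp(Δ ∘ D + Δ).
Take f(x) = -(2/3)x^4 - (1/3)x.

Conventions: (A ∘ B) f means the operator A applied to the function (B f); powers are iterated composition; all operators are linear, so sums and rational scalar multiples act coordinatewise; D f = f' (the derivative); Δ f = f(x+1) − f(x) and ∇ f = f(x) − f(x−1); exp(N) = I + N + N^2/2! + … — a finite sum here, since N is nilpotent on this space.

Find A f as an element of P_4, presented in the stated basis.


g(x) = -(2/3)x^4 - (8/3)x^3 - 16x^2 - (113/3)x - 45

order-1 term: -(8/3)x^3 - 12x^2 - (32/3)x - 11/3
order-2 term: -4x^2 - 24x - 86/3
order-3 term: -(8/3)x - 12
order-4 term: -2/3
the series for exp(Δ ∘ D + Δ) f terminates at order 4
exp(Δ ∘ D + Δ) f = -(2/3)x^4 - (8/3)x^3 - 16x^2 - (113/3)x - 45


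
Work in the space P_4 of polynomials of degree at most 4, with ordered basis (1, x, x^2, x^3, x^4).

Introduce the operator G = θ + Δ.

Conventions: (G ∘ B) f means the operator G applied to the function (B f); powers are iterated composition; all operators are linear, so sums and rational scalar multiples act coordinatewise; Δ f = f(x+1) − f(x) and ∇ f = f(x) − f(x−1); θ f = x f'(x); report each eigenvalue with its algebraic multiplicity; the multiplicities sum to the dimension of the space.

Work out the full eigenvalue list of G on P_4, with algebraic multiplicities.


image of 1: 0
image of x: x + 1
image of x^2: 2x^2 + 2x + 1
image of x^3: 3x^3 + 3x^2 + 3x + 1
image of x^4: 4x^4 + 4x^3 + 6x^2 + 4x + 1
the matrix is upper triangular; its diagonal is (0, 1, 2, 3, 4)
for a triangular matrix the eigenvalues are the diagonal entries, with algebraic multiplicity their repetition count

λ = 0 (multiplicity 1), λ = 1 (multiplicity 1), λ = 2 (multiplicity 1), λ = 3 (multiplicity 1), λ = 4 (multiplicity 1)


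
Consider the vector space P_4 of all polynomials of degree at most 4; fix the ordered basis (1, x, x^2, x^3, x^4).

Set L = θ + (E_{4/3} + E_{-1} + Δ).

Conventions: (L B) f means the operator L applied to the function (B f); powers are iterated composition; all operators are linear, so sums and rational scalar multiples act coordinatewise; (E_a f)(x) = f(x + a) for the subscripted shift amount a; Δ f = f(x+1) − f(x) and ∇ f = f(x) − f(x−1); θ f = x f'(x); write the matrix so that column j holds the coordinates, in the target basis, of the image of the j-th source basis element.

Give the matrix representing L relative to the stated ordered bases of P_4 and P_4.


the matrix is [[2, 4/3, 34/9, 64/27, 418/81]; [0, 3, 8/3, 34/3, 256/27]; [0, 0, 4, 4, 68/3]; [0, 0, 0, 5, 16/3]; [0, 0, 0, 0, 6]] (rows listed top to bottom)

image of 1: 2
image of x: 3x + 4/3
image of x^2: 4x^2 + (8/3)x + 34/9
image of x^3: 5x^3 + 4x^2 + (34/3)x + 64/27
image of x^4: 6x^4 + (16/3)x^3 + (68/3)x^2 + (256/27)x + 418/81
each image's coordinates form column j of the matrix


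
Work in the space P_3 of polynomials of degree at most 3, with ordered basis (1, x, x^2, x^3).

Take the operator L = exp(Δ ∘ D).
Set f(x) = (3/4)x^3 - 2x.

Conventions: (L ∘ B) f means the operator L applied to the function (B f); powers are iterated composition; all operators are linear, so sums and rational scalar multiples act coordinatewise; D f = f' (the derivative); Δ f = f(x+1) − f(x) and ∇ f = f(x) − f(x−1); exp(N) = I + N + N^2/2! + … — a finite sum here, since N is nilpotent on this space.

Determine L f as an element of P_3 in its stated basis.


g(x) = (3/4)x^3 + (5/2)x + 9/4

order-1 term: (9/2)x + 9/4
the series for exp(Δ ∘ D) f terminates at order 1
exp(Δ ∘ D) f = (3/4)x^3 + (5/2)x + 9/4


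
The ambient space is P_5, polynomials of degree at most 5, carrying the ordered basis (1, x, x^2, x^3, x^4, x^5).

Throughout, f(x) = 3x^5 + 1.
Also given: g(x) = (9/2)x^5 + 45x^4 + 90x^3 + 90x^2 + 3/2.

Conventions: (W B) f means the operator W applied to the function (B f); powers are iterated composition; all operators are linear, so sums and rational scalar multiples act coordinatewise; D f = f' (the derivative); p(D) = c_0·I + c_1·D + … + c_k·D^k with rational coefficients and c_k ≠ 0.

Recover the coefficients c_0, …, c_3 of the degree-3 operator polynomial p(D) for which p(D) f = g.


c_0 = 3/2, c_1 = 3, c_2 = 3/2, c_3 = 1/2

D^0 f = 3x^5 + 1
D^1 f = 15x^4
D^2 f = 60x^3
D^3 f = 180x^2
matching coefficients of g against c_0 f + c_1 Df + … from the top degree down determines the c_i
solution: c_0 = 3/2, c_1 = 3, c_2 = 3/2, c_3 = 1/2


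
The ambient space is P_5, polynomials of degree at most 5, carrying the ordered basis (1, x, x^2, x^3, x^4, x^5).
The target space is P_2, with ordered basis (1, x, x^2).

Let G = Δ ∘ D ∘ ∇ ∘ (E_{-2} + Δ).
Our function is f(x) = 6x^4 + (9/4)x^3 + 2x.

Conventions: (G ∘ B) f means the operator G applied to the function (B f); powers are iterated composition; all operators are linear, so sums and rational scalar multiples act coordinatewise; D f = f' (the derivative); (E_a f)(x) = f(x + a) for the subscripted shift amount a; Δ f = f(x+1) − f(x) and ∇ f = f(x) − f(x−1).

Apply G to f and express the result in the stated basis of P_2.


E_{-2} f = 6x^4 - (183/4)x^3 + (261/2)x^2 - 163x + 74
Δ f = 24x^3 + (171/4)x^2 + (123/4)x + 41/4
(E_{-2} + Δ) f = 6x^4 - (87/4)x^3 + (693/4)x^2 - (529/4)x + 337/4
∇ (E_{-2} + Δ) f = 24x^3 - (405/4)x^2 + (1743/4)x - 1333/4
D ∇ (E_{-2} + Δ) f = 72x^2 - (405/2)x + 1743/4
Δ D ∇ (E_{-2} + Δ) f = 144x - 261/2

g(x) = 144x - 261/2


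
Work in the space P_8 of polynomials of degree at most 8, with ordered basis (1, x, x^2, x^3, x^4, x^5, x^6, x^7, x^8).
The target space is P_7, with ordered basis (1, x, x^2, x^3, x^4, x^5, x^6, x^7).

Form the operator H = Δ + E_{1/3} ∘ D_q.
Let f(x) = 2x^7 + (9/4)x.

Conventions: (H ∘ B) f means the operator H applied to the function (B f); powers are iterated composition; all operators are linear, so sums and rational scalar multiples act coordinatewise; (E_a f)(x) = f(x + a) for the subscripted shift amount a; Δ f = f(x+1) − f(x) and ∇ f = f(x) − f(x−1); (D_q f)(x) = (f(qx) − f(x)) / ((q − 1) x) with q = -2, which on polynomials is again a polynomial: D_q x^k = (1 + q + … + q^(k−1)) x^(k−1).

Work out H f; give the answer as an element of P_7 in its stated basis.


Δ f = 14x^6 + 42x^5 + 70x^4 + 70x^3 + 42x^2 + 14x + 17/4
D_q f = 86x^6 + 9/4
E_{1/3} D_q f = 86x^6 + 172x^5 + (430/3)x^4 + (1720/27)x^3 + (430/27)x^2 + (172/81)x + 6905/2916
(Δ + E_{1/3} ∘ D_q) f = 100x^6 + 214x^5 + (640/3)x^4 + (3610/27)x^3 + (1564/27)x^2 + (1306/81)x + 9649/1458

the result is g(x) = 100x^6 + 214x^5 + (640/3)x^4 + (3610/27)x^3 + (1564/27)x^2 + (1306/81)x + 9649/1458


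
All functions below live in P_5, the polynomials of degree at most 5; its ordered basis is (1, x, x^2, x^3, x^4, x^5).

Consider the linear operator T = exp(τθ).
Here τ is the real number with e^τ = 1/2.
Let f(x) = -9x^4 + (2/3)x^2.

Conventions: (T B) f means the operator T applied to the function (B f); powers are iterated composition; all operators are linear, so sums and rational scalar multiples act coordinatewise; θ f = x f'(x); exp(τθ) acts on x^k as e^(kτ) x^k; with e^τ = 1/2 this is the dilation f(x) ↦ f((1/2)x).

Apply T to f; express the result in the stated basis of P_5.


the result is g(x) = -(9/16)x^4 + (1/6)x^2

exp(τθ) x^k = e^(kτ) x^k; with e^τ = 1/2 this sends x^k to (1/2)^k x^k
x^2 ↦ 1/4 x^2
x^4 ↦ 1/16 x^4
applying this coordinatewise to f: exp(τθ) f = -(9/16)x^4 + (1/6)x^2


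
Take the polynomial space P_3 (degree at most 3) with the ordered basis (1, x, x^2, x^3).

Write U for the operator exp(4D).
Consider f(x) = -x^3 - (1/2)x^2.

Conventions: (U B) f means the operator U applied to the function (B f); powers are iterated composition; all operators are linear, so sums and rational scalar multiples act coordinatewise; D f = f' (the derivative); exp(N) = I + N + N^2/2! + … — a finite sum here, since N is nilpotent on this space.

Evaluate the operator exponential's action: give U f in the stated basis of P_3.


g(x) = -x^3 - (25/2)x^2 - 52x - 72

order-1 term: -12x^2 - 4x
order-2 term: -48x - 8
order-3 term: -64
the series for exp(4D) f terminates at order 3
exp(4D) f = -x^3 - (25/2)x^2 - 52x - 72


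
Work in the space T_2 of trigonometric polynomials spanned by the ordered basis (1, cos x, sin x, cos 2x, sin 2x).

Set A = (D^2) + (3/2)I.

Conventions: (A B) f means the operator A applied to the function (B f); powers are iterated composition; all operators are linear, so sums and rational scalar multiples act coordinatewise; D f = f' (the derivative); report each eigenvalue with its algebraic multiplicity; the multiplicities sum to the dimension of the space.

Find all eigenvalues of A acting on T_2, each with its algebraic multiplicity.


image of 1: 3/2
image of cos x: (1/2)cos x
image of sin x: (1/2)sin x
image of cos 2x: -(5/2)cos 2x
image of sin 2x: -(5/2)sin 2x
the matrix is diagonal; its diagonal is (3/2, 1/2, 1/2, -5/2, -5/2)
for a triangular matrix the eigenvalues are the diagonal entries, with algebraic multiplicity their repetition count

λ = -5/2 (multiplicity 2), λ = 1/2 (multiplicity 2), λ = 3/2 (multiplicity 1)


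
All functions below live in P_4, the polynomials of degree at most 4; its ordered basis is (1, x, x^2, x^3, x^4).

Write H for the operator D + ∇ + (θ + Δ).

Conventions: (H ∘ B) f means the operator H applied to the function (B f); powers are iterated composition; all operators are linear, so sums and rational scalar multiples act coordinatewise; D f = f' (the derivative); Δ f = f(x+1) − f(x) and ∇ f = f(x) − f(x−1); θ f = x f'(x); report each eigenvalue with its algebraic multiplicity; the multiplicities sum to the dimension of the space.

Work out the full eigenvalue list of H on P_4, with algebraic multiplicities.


image of 1: 0
image of x: x + 3
image of x^2: 2x^2 + 6x
image of x^3: 3x^3 + 9x^2 + 2
image of x^4: 4x^4 + 12x^3 + 8x
the matrix is upper triangular; its diagonal is (0, 1, 2, 3, 4)
for a triangular matrix the eigenvalues are the diagonal entries, with algebraic multiplicity their repetition count

λ = 0 (multiplicity 1), λ = 1 (multiplicity 1), λ = 2 (multiplicity 1), λ = 3 (multiplicity 1), λ = 4 (multiplicity 1)


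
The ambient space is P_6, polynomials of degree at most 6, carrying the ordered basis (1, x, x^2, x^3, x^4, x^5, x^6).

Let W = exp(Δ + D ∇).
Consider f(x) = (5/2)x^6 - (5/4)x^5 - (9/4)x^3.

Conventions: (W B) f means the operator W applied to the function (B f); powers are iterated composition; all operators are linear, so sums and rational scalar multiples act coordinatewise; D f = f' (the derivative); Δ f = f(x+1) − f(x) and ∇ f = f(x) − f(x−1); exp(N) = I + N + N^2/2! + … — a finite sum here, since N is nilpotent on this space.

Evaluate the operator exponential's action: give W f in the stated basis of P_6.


order-1 term: 15x^5 + (425/4)x^4 - (275/2)x^3 + (823/4)x^2 - (223/2)x + 27
order-2 term: (75/2)x^4 + (875/2)x^3 + 600x^2 - (1301/2)x + 626
order-3 term: 50x^3 + (1325/2)x^2 + (3225/2)x + 154
order-4 term: (75/2)x^2 + (1775/4)x + 875
order-5 term: 15x + 445/4
order-6 term: 5/2
the series for exp(Δ + D ∇) f terminates at order 6
exp(Δ + D ∇) f = (5/2)x^6 + (55/4)x^5 + (575/4)x^4 + (1391/4)x^3 + (6023/4)x^2 + (5237/4)x + 7183/4

g(x) = (5/2)x^6 + (55/4)x^5 + (575/4)x^4 + (1391/4)x^3 + (6023/4)x^2 + (5237/4)x + 7183/4


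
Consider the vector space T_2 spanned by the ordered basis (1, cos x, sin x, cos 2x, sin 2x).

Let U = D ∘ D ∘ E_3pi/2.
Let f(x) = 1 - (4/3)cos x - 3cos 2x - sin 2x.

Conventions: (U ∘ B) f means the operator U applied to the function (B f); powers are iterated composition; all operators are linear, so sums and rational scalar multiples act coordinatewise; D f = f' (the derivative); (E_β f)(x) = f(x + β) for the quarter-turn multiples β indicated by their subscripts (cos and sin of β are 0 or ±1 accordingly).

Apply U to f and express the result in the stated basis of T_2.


g(x) = (4/3)sin x - 12cos 2x - 4sin 2x

E_3pi/2 f = 1 - (4/3)sin x + 3cos 2x + sin 2x
D E_3pi/2 f = -(4/3)cos x + 2cos 2x - 6sin 2x
D D E_3pi/2 f = (4/3)sin x - 12cos 2x - 4sin 2x


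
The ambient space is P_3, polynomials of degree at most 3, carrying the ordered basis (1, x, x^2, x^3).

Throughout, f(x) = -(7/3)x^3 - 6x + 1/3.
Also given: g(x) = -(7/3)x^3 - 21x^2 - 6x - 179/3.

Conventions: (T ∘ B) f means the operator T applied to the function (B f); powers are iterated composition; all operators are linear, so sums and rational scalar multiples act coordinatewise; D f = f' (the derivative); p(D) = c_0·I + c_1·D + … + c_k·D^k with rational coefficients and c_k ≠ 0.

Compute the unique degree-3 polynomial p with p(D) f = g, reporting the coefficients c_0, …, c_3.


c_0 = 1, c_1 = 3, c_2 = 0, c_3 = 3

D^0 f = -(7/3)x^3 - 6x + 1/3
D^1 f = -7x^2 - 6
D^2 f = -14x
D^3 f = -14
matching coefficients of g against c_0 f + c_1 Df + … from the top degree down determines the c_i
solution: c_0 = 1, c_1 = 3, c_2 = 0, c_3 = 3


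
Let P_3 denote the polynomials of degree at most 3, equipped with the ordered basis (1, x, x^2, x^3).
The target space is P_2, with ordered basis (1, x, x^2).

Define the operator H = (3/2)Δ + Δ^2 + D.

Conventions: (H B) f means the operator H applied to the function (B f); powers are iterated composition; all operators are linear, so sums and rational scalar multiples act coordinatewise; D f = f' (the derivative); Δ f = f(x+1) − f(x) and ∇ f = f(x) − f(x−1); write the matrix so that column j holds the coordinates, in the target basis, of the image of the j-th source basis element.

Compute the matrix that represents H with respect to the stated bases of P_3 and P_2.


image of 1: 0
image of x: 5/2
image of x^2: 5x + 7/2
image of x^3: (15/2)x^2 + (21/2)x + 15/2
each image's coordinates form column j of the matrix

the matrix is [[0, 5/2, 7/2, 15/2]; [0, 0, 5, 21/2]; [0, 0, 0, 15/2]] (rows listed top to bottom)


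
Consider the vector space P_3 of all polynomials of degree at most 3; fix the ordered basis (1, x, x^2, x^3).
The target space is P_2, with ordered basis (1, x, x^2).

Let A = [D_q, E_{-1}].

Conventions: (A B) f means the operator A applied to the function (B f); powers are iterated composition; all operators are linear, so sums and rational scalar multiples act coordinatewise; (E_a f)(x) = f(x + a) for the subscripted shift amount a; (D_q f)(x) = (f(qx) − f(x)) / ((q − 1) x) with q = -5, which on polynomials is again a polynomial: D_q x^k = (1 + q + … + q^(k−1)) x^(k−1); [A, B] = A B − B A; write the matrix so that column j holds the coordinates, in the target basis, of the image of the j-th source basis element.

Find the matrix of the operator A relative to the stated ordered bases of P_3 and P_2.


the matrix is [[0, 0, -6, -18]; [0, 0, 0, 54]; [0, 0, 0, 0]] (rows listed top to bottom)

image of 1: 0
image of x: 0
image of x^2: -6
image of x^3: 54x - 18
each image's coordinates form column j of the matrix


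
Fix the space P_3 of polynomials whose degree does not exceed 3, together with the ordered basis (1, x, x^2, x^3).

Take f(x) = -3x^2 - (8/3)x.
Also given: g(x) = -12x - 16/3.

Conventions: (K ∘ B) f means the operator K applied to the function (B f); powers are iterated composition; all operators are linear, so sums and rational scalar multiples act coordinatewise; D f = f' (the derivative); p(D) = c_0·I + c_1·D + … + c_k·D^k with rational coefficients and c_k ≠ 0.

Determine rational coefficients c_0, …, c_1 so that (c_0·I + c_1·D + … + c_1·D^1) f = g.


D^0 f = -3x^2 - (8/3)x
D^1 f = -6x - 8/3
matching coefficients of g against c_0 f + c_1 Df + … from the top degree down determines the c_i
solution: c_0 = 0, c_1 = 2

p(D) = 2·D, i.e. c_0 = 0, c_1 = 2


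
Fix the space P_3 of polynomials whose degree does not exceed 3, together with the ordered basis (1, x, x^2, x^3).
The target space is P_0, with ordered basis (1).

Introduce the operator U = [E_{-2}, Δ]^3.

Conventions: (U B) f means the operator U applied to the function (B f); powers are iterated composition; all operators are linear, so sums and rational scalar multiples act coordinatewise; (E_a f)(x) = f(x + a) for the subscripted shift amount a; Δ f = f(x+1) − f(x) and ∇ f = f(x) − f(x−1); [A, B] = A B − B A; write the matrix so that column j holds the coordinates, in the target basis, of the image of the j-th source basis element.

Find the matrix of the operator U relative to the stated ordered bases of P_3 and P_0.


image of 1: 0
image of x: 0
image of x^2: 0
image of x^3: 0
each image's coordinates form column j of the matrix

the matrix is [[0, 0, 0, 0]] (rows listed top to bottom)


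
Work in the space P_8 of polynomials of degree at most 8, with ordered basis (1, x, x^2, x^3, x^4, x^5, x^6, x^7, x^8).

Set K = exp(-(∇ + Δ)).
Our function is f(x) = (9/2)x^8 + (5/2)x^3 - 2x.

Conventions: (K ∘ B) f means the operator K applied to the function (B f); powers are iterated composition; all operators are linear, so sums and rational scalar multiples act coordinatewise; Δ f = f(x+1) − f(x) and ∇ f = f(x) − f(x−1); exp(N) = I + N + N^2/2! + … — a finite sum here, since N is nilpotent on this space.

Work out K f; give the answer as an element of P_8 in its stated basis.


order-1 term: -72x^7 - 504x^5 - 504x^3 - 15x^2 - 72x - 1
order-2 term: 504x^6 + 5040x^4 + 8064x^2 + 30x + 1152
order-3 term: -2016x^5 - 20160x^3 - 26208x - 20
order-4 term: 5040x^4 + 40320x^2 + 24192
order-5 term: -8064x^3 - 40320x
order-6 term: 8064x^2 + 16128
order-7 term: -4608x
order-8 term: 1152
the series for exp(-(∇ + Δ)) f terminates at order 8
exp(-(∇ + Δ)) f = (9/2)x^8 - 72x^7 + 504x^6 - 2520x^5 + 10080x^4 - (57451/2)x^3 + 56433x^2 - 71180x + 42603

the image equals g(x) = (9/2)x^8 - 72x^7 + 504x^6 - 2520x^5 + 10080x^4 - (57451/2)x^3 + 56433x^2 - 71180x + 42603


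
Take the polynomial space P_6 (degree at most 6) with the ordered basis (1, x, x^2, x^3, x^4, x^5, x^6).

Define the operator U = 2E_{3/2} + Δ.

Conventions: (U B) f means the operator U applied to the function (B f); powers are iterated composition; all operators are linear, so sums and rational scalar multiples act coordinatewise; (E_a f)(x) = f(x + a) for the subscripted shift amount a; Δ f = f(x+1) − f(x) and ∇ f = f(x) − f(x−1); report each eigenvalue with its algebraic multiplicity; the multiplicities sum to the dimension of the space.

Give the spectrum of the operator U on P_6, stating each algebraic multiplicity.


image of 1: 2
image of x: 2x + 4
image of x^2: 2x^2 + 8x + 11/2
image of x^3: 2x^3 + 12x^2 + (33/2)x + 31/4
image of x^4: 2x^4 + 16x^3 + 33x^2 + 31x + 89/8
image of x^5: 2x^5 + 20x^4 + 55x^3 + (155/2)x^2 + (445/8)x + 259/16
image of x^6: 2x^6 + 24x^5 + (165/2)x^4 + 155x^3 + (1335/8)x^2 + (777/8)x + 761/32
the matrix is upper triangular; its diagonal is (2, 2, 2, 2, 2, 2, 2)
for a triangular matrix the eigenvalues are the diagonal entries, with algebraic multiplicity their repetition count

λ = 2 (multiplicity 7)


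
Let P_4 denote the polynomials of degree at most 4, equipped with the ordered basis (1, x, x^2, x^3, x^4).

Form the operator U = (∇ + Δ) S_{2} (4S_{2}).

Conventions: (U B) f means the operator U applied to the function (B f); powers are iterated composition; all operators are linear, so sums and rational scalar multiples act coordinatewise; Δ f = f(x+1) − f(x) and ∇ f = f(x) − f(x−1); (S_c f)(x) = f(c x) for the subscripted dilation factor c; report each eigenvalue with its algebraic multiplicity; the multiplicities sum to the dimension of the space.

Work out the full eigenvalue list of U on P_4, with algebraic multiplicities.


λ = 0 (multiplicity 5)

image of 1: 0
image of x: 32
image of x^2: 256x
image of x^3: 1536x^2 + 512
image of x^4: 8192x^3 + 8192x
the matrix is upper triangular; its diagonal is (0, 0, 0, 0, 0)
for a triangular matrix the eigenvalues are the diagonal entries, with algebraic multiplicity their repetition count


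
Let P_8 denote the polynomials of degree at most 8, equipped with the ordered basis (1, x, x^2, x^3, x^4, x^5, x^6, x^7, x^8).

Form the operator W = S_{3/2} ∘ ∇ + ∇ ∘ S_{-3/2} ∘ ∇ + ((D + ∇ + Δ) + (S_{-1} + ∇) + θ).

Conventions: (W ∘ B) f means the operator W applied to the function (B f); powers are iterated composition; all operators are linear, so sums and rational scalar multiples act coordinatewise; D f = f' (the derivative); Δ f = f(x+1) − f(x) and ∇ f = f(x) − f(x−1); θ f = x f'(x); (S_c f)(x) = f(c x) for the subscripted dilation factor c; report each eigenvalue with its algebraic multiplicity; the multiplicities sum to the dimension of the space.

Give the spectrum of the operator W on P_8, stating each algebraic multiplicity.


λ = 0 (multiplicity 1), λ = 1 (multiplicity 1), λ = 2 (multiplicity 1), λ = 3 (multiplicity 1), λ = 4 (multiplicity 1), λ = 5 (multiplicity 1), λ = 6 (multiplicity 1), λ = 7 (multiplicity 1), λ = 9 (multiplicity 1)

image of 1: 1
image of x: 5
image of x^2: 3x^2 + 11x - 5
image of x^3: 2x^3 + (75/4)x^2 + 6x + 7/4
image of x^4: 5x^4 + (59/2)x^3 - 60x^2 + (63/2)x - 8
image of x^5: 4x^5 + (725/16)x^4 + (115/2)x^3 + (15/8)x^2 + (65/2)x - 41/16
image of x^6: 7x^6 + (1113/16)x^5 - (1275/4)x^4 + (2235/8)x^3 - (1005/4)x^2 + (1377/16)x - 115/8
image of x^7: 6x^7 + (6895/64)x^6 + (4767/16)x^5 - (7455/64)x^4 + (4445/8)x^3 - (12789/64)x^2 + (1799/16)x - 773/64
image of x^8: 9x^8 + (2699/16)x^7 - (5215/4)x^6 + (24801/16)x^5 - (20405/8)x^4 + (25557/16)x^3 - (6965/8)x^2 + (3663/16)x - 229/8
the matrix is upper triangular; its diagonal is (1, 0, 3, 2, 5, 4, 7, 6, 9)
for a triangular matrix the eigenvalues are the diagonal entries, with algebraic multiplicity their repetition count


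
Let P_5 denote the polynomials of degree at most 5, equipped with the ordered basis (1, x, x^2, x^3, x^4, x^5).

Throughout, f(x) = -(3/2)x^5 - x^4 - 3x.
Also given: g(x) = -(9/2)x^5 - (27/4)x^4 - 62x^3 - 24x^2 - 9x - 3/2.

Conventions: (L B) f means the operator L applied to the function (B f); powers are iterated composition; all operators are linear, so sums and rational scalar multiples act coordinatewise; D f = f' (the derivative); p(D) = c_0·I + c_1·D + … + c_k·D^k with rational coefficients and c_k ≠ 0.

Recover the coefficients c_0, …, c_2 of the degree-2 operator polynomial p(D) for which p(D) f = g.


D^0 f = -(3/2)x^5 - x^4 - 3x
D^1 f = -(15/2)x^4 - 4x^3 - 3
D^2 f = -30x^3 - 12x^2
matching coefficients of g against c_0 f + c_1 Df + … from the top degree down determines the c_i
solution: c_0 = 3, c_1 = 1/2, c_2 = 2

c_0 = 3, c_1 = 1/2, c_2 = 2


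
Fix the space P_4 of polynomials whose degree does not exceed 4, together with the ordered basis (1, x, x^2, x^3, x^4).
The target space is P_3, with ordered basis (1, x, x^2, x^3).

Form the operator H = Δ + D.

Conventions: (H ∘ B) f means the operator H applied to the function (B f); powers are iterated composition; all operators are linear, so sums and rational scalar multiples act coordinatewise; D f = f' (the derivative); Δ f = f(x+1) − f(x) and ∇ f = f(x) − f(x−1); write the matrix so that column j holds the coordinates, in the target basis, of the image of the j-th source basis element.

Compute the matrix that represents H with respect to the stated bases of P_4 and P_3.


the matrix is [[0, 2, 1, 1, 1]; [0, 0, 4, 3, 4]; [0, 0, 0, 6, 6]; [0, 0, 0, 0, 8]] (rows listed top to bottom)

image of 1: 0
image of x: 2
image of x^2: 4x + 1
image of x^3: 6x^2 + 3x + 1
image of x^4: 8x^3 + 6x^2 + 4x + 1
each image's coordinates form column j of the matrix


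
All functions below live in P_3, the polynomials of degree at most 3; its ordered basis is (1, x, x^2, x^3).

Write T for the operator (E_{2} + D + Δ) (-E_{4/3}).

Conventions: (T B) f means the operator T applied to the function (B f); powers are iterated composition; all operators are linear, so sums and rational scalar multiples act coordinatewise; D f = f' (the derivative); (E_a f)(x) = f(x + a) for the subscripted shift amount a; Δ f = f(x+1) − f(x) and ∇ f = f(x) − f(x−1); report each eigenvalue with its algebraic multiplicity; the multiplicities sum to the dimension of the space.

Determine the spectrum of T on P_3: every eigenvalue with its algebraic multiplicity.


λ = -1 (multiplicity 4)

image of 1: -1
image of x: -x - 16/3
image of x^2: -x^2 - (32/3)x - 157/9
image of x^3: -x^3 - 16x^2 - (157/3)x - 1423/27
the matrix is upper triangular; its diagonal is (-1, -1, -1, -1)
for a triangular matrix the eigenvalues are the diagonal entries, with algebraic multiplicity their repetition count


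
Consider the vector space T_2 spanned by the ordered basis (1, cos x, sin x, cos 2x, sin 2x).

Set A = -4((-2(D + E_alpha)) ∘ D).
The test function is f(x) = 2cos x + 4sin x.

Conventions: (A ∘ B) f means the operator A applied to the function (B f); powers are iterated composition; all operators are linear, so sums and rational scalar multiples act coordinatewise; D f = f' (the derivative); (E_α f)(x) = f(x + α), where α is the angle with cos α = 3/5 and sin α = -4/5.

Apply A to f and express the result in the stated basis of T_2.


D f = 4cos x - 2sin x
D D f = -2cos x - 4sin x
E_alpha D f = 4cos x + 2sin x
(D + E_alpha) D f = 2cos x - 2sin x
(-2(D + E_alpha)) D f = -4cos x + 4sin x
(-4((-2(D + E_alpha)) ∘ D)) f = 16cos x - 16sin x

g(x) = 16cos x - 16sin x


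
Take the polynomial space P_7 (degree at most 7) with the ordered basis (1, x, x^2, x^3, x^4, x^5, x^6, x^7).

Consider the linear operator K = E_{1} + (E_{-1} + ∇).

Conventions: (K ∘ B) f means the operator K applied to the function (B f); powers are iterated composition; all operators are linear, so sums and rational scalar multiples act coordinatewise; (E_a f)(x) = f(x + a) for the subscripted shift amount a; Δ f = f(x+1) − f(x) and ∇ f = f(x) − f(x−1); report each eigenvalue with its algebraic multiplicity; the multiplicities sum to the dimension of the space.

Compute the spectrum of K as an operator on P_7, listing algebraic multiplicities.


λ = 2 (multiplicity 8)

image of 1: 2
image of x: 2x + 1
image of x^2: 2x^2 + 2x + 1
image of x^3: 2x^3 + 3x^2 + 3x + 1
image of x^4: 2x^4 + 4x^3 + 6x^2 + 4x + 1
image of x^5: 2x^5 + 5x^4 + 10x^3 + 10x^2 + 5x + 1
image of x^6: 2x^6 + 6x^5 + 15x^4 + 20x^3 + 15x^2 + 6x + 1
image of x^7: 2x^7 + 7x^6 + 21x^5 + 35x^4 + 35x^3 + 21x^2 + 7x + 1
the matrix is upper triangular; its diagonal is (2, 2, 2, 2, 2, 2, 2, 2)
for a triangular matrix the eigenvalues are the diagonal entries, with algebraic multiplicity their repetition count


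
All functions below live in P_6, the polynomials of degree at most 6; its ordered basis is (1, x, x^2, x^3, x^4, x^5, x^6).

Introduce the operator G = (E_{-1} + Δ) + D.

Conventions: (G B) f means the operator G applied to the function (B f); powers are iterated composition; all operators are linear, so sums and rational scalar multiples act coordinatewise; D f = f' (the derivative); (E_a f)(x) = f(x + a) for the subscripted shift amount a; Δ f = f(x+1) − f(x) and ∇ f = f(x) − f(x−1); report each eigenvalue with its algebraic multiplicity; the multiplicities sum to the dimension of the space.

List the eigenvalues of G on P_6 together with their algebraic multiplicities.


λ = 1 (multiplicity 7)

image of 1: 1
image of x: x + 1
image of x^2: x^2 + 2x + 2
image of x^3: x^3 + 3x^2 + 6x
image of x^4: x^4 + 4x^3 + 12x^2 + 2
image of x^5: x^5 + 5x^4 + 20x^3 + 10x
image of x^6: x^6 + 6x^5 + 30x^4 + 30x^2 + 2
the matrix is upper triangular; its diagonal is (1, 1, 1, 1, 1, 1, 1)
for a triangular matrix the eigenvalues are the diagonal entries, with algebraic multiplicity their repetition count


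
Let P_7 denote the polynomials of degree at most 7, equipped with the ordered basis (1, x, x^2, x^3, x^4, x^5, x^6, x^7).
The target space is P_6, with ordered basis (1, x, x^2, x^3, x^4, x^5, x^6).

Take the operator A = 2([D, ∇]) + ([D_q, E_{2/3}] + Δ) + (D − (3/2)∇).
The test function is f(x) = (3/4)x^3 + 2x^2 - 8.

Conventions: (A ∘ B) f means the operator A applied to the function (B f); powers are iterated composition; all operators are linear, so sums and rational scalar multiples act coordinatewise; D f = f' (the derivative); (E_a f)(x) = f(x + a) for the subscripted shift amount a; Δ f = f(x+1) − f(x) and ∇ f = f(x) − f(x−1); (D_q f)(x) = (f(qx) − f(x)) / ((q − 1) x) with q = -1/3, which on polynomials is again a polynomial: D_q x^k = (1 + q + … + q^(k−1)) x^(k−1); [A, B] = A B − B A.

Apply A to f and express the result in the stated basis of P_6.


g(x) = (9/8)x^2 + (565/72)x + 1543/216

∇ f = (9/4)x^2 + (7/4)x - 5/4
D ∇ f = (9/2)x + 7/4
D f = (9/4)x^2 + 4x
∇ D f = (9/2)x + 7/4
[D, ∇] f = 0
(2([D, ∇])) f = 0
E_{2/3} f = (3/4)x^3 + (7/2)x^2 + (11/3)x - 62/9
D_q E_{2/3} f = (7/12)x^2 + (7/3)x + 11/3
D_q f = (7/12)x^2 + (4/3)x
E_{2/3} D_q f = (7/12)x^2 + (19/9)x + 31/27
[D_q, E_{2/3}] f = (2/9)x + 68/27
Δ f = (9/4)x^2 + (25/4)x + 11/4
([D_q, E_{2/3}] + Δ) f = (9/4)x^2 + (233/36)x + 569/108
D f = (9/4)x^2 + 4x
∇ f = (9/4)x^2 + (7/4)x - 5/4
(-(3/2)∇) f = -(27/8)x^2 - (21/8)x + 15/8
(D − (3/2)∇) f = -(9/8)x^2 + (11/8)x + 15/8
(2([D, ∇]) + ([D_q, E_{2/3}] + Δ) + (D − (3/2)∇)) f = (9/8)x^2 + (565/72)x + 1543/216


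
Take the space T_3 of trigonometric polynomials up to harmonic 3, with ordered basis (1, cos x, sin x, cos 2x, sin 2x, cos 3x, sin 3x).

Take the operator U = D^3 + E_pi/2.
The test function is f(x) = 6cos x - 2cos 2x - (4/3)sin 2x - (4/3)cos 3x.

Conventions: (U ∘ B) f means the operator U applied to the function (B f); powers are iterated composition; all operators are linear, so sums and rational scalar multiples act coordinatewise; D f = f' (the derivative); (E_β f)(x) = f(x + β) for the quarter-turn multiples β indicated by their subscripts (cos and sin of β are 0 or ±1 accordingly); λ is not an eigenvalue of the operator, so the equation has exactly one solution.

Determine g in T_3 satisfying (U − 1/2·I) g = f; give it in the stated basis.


write g with unknown coordinates in the stated basis and equate coefficients in (U − 1/2·I) g = f
solving from the highest basis element down gives g = -12cos x - (92/795)cos 2x + (72/265)sin 2x + (8/9411)cos 3x + (448/9411)sin 3x
check: U g = -(1636/795)cos 2x - (952/795)sin 2x - (12544/9411)cos 3x + (224/9411)sin 3x
so U g − 1/2·g = 6cos x - 2cos 2x - (4/3)sin 2x - (4/3)cos 3x = f ✓

the result is g(x) = -12cos x - (92/795)cos 2x + (72/265)sin 2x + (8/9411)cos 3x + (448/9411)sin 3x


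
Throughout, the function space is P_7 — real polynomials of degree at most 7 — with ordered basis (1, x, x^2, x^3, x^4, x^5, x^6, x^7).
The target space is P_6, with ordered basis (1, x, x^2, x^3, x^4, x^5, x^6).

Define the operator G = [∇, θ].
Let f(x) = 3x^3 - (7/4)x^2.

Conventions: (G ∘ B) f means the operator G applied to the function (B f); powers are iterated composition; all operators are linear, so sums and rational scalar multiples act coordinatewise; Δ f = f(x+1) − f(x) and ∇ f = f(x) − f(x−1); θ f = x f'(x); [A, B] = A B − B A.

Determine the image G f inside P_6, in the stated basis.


the result is g(x) = 9x^2 - (43/2)x + 25/2

θ f = 9x^3 - (7/2)x^2
∇ θ f = 27x^2 - 34x + 25/2
∇ f = 9x^2 - (25/2)x + 19/4
θ ∇ f = 18x^2 - (25/2)x
[∇, θ] f = 9x^2 - (43/2)x + 25/2


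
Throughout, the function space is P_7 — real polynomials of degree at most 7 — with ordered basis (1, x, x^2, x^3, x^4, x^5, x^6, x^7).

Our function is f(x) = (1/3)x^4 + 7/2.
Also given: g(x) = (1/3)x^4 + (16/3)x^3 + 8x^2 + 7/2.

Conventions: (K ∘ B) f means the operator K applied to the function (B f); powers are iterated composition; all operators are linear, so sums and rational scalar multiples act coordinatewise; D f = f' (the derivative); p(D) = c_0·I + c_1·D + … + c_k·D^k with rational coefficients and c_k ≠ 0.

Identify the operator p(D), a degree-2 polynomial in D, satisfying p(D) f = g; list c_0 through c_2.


p(D) = I + 4·D + 2·D^2, i.e. c_0 = 1, c_1 = 4, c_2 = 2

D^0 f = (1/3)x^4 + 7/2
D^1 f = (4/3)x^3
D^2 f = 4x^2
matching coefficients of g against c_0 f + c_1 Df + … from the top degree down determines the c_i
solution: c_0 = 1, c_1 = 4, c_2 = 2


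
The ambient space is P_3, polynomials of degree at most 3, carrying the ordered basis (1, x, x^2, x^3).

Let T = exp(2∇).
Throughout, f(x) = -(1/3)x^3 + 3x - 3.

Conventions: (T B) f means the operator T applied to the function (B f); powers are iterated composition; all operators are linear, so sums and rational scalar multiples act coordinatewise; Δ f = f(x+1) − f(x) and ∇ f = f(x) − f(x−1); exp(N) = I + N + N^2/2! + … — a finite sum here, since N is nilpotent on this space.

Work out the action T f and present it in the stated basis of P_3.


order-1 term: -2x^2 + 2x + 16/3
order-2 term: -4x + 4
order-3 term: -8/3
the series for exp(2∇) f terminates at order 3
exp(2∇) f = -(1/3)x^3 - 2x^2 + x + 11/3

the image equals g(x) = -(1/3)x^3 - 2x^2 + x + 11/3


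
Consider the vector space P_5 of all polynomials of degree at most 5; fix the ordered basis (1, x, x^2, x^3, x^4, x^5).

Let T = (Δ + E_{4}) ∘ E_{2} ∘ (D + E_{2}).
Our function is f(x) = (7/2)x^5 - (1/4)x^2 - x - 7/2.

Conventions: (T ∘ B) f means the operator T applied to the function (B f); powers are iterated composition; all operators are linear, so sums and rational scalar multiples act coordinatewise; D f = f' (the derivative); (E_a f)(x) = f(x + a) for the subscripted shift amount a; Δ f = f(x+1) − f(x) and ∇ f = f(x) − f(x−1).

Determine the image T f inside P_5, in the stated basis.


D f = (35/2)x^4 - (1/2)x - 1
E_{2} f = (7/2)x^5 + 35x^4 + 140x^3 + (1119/4)x^2 + 278x + 211/2
(D + E_{2}) f = (7/2)x^5 + (105/2)x^4 + 140x^3 + (1119/4)x^2 + (555/2)x + 209/2
E_{2} (D + E_{2}) f = (7/2)x^5 + (175/2)x^4 + 700x^3 + (10639/4)x^2 + (10073/2)x + 7701/2
Δ E_{2} (D + E_{2}) f = (35/2)x^4 + 385x^3 + 2660x^2 + 7787x + 33949/4
E_{4} E_{2} (D + E_{2}) f = (7/2)x^5 + (315/2)x^4 + 2660x^3 + (86799/4)x^2 + (173589/2)x + 274673/2
(Δ + E_{4}) E_{2} (D + E_{2}) f = (7/2)x^5 + 175x^4 + 3045x^3 + (97439/4)x^2 + (189163/2)x + 583295/4

g(x) = (7/2)x^5 + 175x^4 + 3045x^3 + (97439/4)x^2 + (189163/2)x + 583295/4


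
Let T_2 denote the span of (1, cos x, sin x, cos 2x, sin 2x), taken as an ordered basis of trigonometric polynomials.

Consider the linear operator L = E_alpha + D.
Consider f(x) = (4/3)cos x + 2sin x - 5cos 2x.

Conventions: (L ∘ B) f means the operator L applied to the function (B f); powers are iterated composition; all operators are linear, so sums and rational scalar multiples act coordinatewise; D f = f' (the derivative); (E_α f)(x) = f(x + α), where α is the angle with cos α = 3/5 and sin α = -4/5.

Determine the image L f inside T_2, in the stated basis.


E_alpha f = -(4/5)cos x + (34/15)sin x + (7/5)cos 2x - (24/5)sin 2x
D f = 2cos x - (4/3)sin x + 10sin 2x
(E_alpha + D) f = (6/5)cos x + (14/15)sin x + (7/5)cos 2x + (26/5)sin 2x

the result is g(x) = (6/5)cos x + (14/15)sin x + (7/5)cos 2x + (26/5)sin 2x


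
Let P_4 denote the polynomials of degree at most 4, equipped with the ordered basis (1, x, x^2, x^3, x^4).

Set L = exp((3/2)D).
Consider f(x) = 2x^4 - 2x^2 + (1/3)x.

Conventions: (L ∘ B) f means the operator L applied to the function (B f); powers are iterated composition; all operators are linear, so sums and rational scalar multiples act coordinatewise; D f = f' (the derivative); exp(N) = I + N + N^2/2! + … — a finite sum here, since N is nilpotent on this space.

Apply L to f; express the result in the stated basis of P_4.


the image equals g(x) = 2x^4 + 12x^3 + 25x^2 + (64/3)x + 49/8

order-1 term: 12x^3 - 6x + 1/2
order-2 term: 27x^2 - 9/2
order-3 term: 27x
order-4 term: 81/8
the series for exp((3/2)D) f terminates at order 4
exp((3/2)D) f = 2x^4 + 12x^3 + 25x^2 + (64/3)x + 49/8


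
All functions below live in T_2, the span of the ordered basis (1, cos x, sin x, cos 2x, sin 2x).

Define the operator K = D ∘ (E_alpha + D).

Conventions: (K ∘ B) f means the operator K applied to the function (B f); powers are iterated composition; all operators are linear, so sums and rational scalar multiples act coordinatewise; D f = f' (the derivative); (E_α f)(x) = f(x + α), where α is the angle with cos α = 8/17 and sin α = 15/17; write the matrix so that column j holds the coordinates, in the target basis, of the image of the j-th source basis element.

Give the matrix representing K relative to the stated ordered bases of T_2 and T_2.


image of 1: 0
image of cos x: -(32/17)cos x - (8/17)sin x
image of sin x: (8/17)cos x - (32/17)sin x
image of cos 2x: -(1636/289)cos 2x + (322/289)sin 2x
image of sin 2x: -(322/289)cos 2x - (1636/289)sin 2x
each image's coordinates form column j of the matrix

the matrix is [[0, 0, 0, 0, 0]; [0, -32/17, 8/17, 0, 0]; [0, -8/17, -32/17, 0, 0]; [0, 0, 0, -1636/289, -322/289]; [0, 0, 0, 322/289, -1636/289]] (rows listed top to bottom)


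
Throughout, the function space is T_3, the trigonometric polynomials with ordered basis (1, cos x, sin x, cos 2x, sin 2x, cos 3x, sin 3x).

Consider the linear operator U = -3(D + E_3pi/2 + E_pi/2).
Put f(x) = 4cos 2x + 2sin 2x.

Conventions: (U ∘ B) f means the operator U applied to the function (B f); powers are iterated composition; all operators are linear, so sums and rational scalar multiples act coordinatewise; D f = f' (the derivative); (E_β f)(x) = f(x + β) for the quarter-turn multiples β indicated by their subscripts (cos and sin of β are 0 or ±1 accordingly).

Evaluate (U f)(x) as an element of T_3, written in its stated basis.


g(x) = 12cos 2x + 36sin 2x

D f = 4cos 2x - 8sin 2x
E_3pi/2 f = -4cos 2x - 2sin 2x
E_pi/2 f = -4cos 2x - 2sin 2x
(D + E_3pi/2 + E_pi/2) f = -4cos 2x - 12sin 2x
(-3(D + E_3pi/2 + E_pi/2)) f = 12cos 2x + 36sin 2x


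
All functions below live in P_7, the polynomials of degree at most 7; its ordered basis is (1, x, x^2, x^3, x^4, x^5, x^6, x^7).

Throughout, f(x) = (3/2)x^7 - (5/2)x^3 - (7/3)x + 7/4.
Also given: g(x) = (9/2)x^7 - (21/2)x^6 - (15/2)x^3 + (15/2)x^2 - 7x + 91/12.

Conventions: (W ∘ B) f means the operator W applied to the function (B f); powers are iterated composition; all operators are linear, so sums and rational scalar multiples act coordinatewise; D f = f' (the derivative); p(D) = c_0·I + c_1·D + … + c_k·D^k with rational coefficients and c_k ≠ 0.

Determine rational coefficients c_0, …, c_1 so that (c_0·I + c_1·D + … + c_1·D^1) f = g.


D^0 f = (3/2)x^7 - (5/2)x^3 - (7/3)x + 7/4
D^1 f = (21/2)x^6 - (15/2)x^2 - 7/3
matching coefficients of g against c_0 f + c_1 Df + … from the top degree down determines the c_i
solution: c_0 = 3, c_1 = -1

p(D) = 3·I − D, i.e. c_0 = 3, c_1 = -1


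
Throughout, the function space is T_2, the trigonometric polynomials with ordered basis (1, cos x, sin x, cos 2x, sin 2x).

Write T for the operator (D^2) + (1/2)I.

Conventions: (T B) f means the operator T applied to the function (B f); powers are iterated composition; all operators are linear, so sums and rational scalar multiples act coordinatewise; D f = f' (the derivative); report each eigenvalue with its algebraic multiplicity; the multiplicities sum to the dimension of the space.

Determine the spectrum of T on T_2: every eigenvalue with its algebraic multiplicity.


λ = -7/2 (multiplicity 2), λ = -1/2 (multiplicity 2), λ = 1/2 (multiplicity 1)

image of 1: 1/2
image of cos x: -(1/2)cos x
image of sin x: -(1/2)sin x
image of cos 2x: -(7/2)cos 2x
image of sin 2x: -(7/2)sin 2x
the matrix is diagonal; its diagonal is (1/2, -1/2, -1/2, -7/2, -7/2)
for a triangular matrix the eigenvalues are the diagonal entries, with algebraic multiplicity their repetition count


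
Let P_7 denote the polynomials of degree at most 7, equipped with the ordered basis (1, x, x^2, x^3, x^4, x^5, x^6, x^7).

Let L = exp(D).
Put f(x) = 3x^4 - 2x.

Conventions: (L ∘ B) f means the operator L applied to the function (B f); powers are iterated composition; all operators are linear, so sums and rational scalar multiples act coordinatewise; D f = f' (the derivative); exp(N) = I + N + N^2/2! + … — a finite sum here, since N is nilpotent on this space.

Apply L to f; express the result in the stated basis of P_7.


order-1 term: 12x^3 - 2
order-2 term: 18x^2
order-3 term: 12x
order-4 term: 3
the series for exp(D) f terminates at order 4
exp(D) f = 3x^4 + 12x^3 + 18x^2 + 10x + 1

g(x) = 3x^4 + 12x^3 + 18x^2 + 10x + 1
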